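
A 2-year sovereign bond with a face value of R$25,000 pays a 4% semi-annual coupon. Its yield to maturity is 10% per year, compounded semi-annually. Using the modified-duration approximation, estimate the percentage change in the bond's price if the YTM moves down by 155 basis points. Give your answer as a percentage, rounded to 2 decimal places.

+2.86%

Periodic yield y = 0.05. Modified duration first:
  t   CF        PV=CF/(1+0.05)^t    t·PV
  1       500.00       476.1905       476.1905
  2       500.00       453.5147       907.0295
  3       500.00       431.9188     1,295.7564
  4    25,500.00    20,978.9131    83,915.6524
  Σ                 22,340.5371    86,594.6288
P = 22,340.5371; D_Mac = 3.87612 half-year periods = 1.93806 yrs; D_mod = 1.93806/(1+0.05) = 1.84577 yrs.
ΔP/P ≈ -D_mod · Δy = -1.84577 × (-0.0155) = +0.028609 = +2.8609%.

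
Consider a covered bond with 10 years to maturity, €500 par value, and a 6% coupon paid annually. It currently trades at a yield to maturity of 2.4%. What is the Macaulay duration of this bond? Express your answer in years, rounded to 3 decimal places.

8.118 years

Periodic yield y = 0.024. Discount each cash flow and weight by its year:
  t   CF        PV=CF/(1+0.024)^t    t·PV
  1        30.00        29.2969        29.2969
  2        30.00        28.6102        57.2205
  3        30.00        27.9397        83.8190
  4        30.00        27.2848       109.1394
  5        30.00        26.6454       133.2268
  6        30.00        26.0209       156.1251
  7        30.00        25.4110       177.8769
  8        30.00        24.8154       198.5233
  9        30.00        24.2338       218.1043
  10      530.00       418.0963     4,180.9628
  Σ                    658.3543     5,344.2949
Price P = Σ PV = 658.3543.
Macaulay duration = Σ(t·PV) / P = 5,344.2949 / 658.3543 = 8.11766 years.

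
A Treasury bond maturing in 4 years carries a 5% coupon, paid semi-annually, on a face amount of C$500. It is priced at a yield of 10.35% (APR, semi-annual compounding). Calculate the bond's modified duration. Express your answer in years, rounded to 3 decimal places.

3.457 years

Periodic yield y = 0.05175. First find Macaulay duration:
  t   CF        PV=CF/(1+0.05175)^t    t·PV
  1        12.50        11.8850        11.8850
  2        12.50        11.3002        22.6003
  3        12.50        10.7442        32.2325
  4        12.50        10.2155        40.8620
  5        12.50         9.7129        48.5643
  6        12.50         9.2350        55.4097
  7        12.50         8.7806        61.4639
  8       512.50       342.2896     2,738.3168
  Σ                    414.1628     3,011.3346
P = 414.1628; Macaulay duration = 3,011.3346 / 414.1628 = 7.27090 half-year periods = 3.63545 years.
Modified duration = D_Mac / (1 + y) = 3.63545 / 1.05175 = 3.45657 years.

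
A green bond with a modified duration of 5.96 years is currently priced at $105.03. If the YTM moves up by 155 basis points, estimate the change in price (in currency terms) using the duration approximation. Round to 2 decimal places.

-$9.70

Duration approximation: ΔP/P ≈ -D_mod · Δy = -5.96 × (+0.0155) = -0.092380.
ΔP ≈ 105.03 × (-0.092380) = -9.7026714.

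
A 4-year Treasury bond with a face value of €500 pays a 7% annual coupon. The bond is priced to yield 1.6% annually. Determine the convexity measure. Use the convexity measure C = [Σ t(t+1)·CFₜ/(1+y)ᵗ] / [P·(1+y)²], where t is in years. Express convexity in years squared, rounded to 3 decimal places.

17.190

With y = 0.016:
  t   CF        PV=CF/(1+0.016)^t    t·PV        t(t+1)·PV
  1        35.00        34.4488        34.4488          68.8976
  2        35.00        33.9063        67.8126         203.4379
  3        35.00        33.3724       100.1171         400.4683
  4       535.00       502.0870     2,008.3479      10,041.7394
  Σ                    603.8145     2,210.7264      10,714.5433
P = 603.8145.
Convexity = Σ t(t+1)·PV / [P·(1+y)²] = 10,714.5433 / (603.8145 × 1.032256) = 17.19027.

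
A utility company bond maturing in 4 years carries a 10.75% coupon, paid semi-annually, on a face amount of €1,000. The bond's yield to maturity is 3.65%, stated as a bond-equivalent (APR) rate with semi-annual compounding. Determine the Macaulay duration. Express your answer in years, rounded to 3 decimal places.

3.435 years

Periodic yield y = 0.01825. Discount each cash flow and weight by its period:
  t   CF        PV=CF/(1+0.01825)^t    t·PV
  1        53.75        52.7866        52.7866
  2        53.75        51.8406       103.6811
  3        53.75        50.9114       152.7343
  4        53.75        49.9989       199.9958
  5        53.75        49.1028       245.5141
  6        53.75        48.2227       289.3365
  7        53.75        47.3585       331.5092
  8     1,053.75       911.8056     7,294.4445
  Σ                  1,262.0271     8,670.0020
Price P = Σ PV = 1,262.0271.
Macaulay duration = Σ(t·PV) / P = 8,670.0020 / 1,262.0271 = 6.86990 half-year periods.
In years: 6.86990 / 2 = 3.43495 years.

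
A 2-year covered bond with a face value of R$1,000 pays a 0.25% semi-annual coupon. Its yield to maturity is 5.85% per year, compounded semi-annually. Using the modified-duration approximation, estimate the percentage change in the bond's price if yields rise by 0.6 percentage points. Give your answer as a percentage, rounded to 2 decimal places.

Periodic yield y = 0.02925. Modified duration first:
  t   CF        PV=CF/(1+0.02925)^t    t·PV
  1         1.25         1.2145         1.2145
  2         1.25         1.1800         2.3599
  3         1.25         1.1464         3.4393
  4     1,001.25       892.1934     3,568.7738
  Σ                    895.7343     3,575.7875
P = 895.7343; D_Mac = 3.99202 half-year periods = 1.99601 yrs; D_mod = 1.99601/(1+0.02925) = 1.93928 yrs.
ΔP/P ≈ -D_mod · Δy = -1.93928 × (+0.006) = -0.011636 = -1.1636%.

-1.16%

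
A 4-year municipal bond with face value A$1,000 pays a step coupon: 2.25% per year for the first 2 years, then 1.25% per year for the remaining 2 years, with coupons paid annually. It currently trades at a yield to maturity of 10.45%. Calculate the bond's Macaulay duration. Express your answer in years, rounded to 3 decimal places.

Periodic yield y = 0.1045. Discount each cash flow and weight by its year:
  t   CF        PV=CF/(1+0.1045)^t    t·PV
  1        22.50        20.3712        20.3712
  2        22.50        18.4438        36.8877
  3        12.50         9.2771        27.8313
  4     1,012.50       680.3496     2,721.3985
  Σ                    728.4418     2,806.4887
Price P = Σ PV = 728.4418.
Macaulay duration = Σ(t·PV) / P = 2,806.4887 / 728.4418 = 3.85273 years.

3.853 years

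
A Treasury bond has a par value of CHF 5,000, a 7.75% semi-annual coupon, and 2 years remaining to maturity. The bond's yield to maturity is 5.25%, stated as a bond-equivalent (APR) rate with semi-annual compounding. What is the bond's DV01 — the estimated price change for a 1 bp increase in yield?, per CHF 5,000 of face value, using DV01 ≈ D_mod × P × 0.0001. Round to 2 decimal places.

Periodic yield y = 0.02625.
  t   CF        PV=CF/(1+0.02625)^t    t·PV
  1       193.75       188.7942       188.7942
  2       193.75       183.9651       367.9301
  3       193.75       179.2595       537.7785
  4     5,193.75     4,682.3984    18,729.5935
  Σ                  5,234.4171    19,824.0963
P = 5,234.4171; D_Mac = 3.78726 half-year periods = 1.89363 yrs; D_mod = 1.84519 yrs.
DV01 ≈ 1.84519 × 5,234.4171 × 0.0001 = 0.965851.

CHF 0.97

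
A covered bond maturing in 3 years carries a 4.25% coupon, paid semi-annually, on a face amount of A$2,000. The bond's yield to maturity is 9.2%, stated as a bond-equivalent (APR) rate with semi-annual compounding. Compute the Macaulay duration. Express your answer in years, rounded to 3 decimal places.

Periodic yield y = 0.046. Discount each cash flow and weight by its period:
  t   CF        PV=CF/(1+0.046)^t    t·PV
  1        42.50        40.6310        40.6310
  2        42.50        38.8441        77.6883
  3        42.50        37.1359       111.4077
  4        42.50        35.5028       142.0111
  5        42.50        33.9415       169.7073
  6     2,042.50     1,559.4518     9,356.7108
  Σ                  1,745.5070     9,898.1561
Price P = Σ PV = 1,745.5070.
Macaulay duration = Σ(t·PV) / P = 9,898.1561 / 1,745.5070 = 5.67065 half-year periods.
In years: 5.67065 / 2 = 2.83532 years.

2.835 years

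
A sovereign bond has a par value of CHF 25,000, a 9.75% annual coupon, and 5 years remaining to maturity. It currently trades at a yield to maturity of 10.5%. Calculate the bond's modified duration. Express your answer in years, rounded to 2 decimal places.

3.78 years

Periodic yield y = 0.105. First find Macaulay duration:
  t   CF        PV=CF/(1+0.105)^t    t·PV
  1     2,437.50     2,205.8824     2,205.8824
  2     2,437.50     1,996.2736     3,992.5472
  3     2,437.50     1,806.5825     5,419.7474
  4     2,437.50     1,634.9163     6,539.6650
  5    27,437.50    16,654.5594    83,272.7969
  Σ                 24,298.2141   101,430.6390
P = 24,298.2141; Macaulay duration = 101,430.6390 / 24,298.2141 = 4.17441 years.
Modified duration = D_Mac / (1 + y) = 4.17441 / 1.105 = 3.77774 years.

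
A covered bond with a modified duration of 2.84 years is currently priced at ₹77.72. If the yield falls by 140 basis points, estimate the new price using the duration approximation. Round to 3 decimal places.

Duration approximation: ΔP/P ≈ -D_mod · Δy = -2.84 × (-0.014) = +0.039760.
New price ≈ 77.72 × (1 + 0.039760) = 80.8101472.

₹80.810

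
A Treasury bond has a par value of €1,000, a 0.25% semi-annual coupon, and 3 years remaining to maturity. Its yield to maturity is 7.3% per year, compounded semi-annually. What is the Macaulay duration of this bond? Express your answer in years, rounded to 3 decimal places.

Periodic yield y = 0.0365. Discount each cash flow and weight by its period:
  t   CF        PV=CF/(1+0.0365)^t    t·PV
  1         1.25         1.2060         1.2060
  2         1.25         1.1635         2.3270
  3         1.25         1.1225         3.3676
  4         1.25         1.0830         4.3320
  5         1.25         1.0449         5.2244
  6     1,001.25       807.4705     4,844.8233
  Σ                    813.0905     4,861.2803
Price P = Σ PV = 813.0905.
Macaulay duration = Σ(t·PV) / P = 4,861.2803 / 813.0905 = 5.97877 half-year periods.
In years: 5.97877 / 2 = 2.98938 years.

2.989 years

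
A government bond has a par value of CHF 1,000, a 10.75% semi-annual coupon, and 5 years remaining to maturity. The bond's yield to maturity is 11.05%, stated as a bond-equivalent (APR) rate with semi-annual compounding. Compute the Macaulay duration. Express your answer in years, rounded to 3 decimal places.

3.989 years

Periodic yield y = 0.05525. Discount each cash flow and weight by its period:
  t   CF        PV=CF/(1+0.05525)^t    t·PV
  1        53.75        50.9358        50.9358
  2        53.75        48.2689        96.5379
  3        53.75        45.7417       137.2251
  4        53.75        43.3468       173.3872
  5        53.75        41.0773       205.3864
  6        53.75        38.9266       233.5595
  7        53.75        36.8885       258.2195
  8        53.75        34.9571       279.6569
  9        53.75        33.1269       298.1417
  10    1,053.75       615.4375     6,154.3753
  Σ                    988.7071     7,887.4253
Price P = Σ PV = 988.7071.
Macaulay duration = Σ(t·PV) / P = 7,887.4253 / 988.7071 = 7.97751 half-year periods.
In years: 7.97751 / 2 = 3.98876 years.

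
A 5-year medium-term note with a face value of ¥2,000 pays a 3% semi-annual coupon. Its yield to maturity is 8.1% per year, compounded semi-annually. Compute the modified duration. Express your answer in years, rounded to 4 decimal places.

4.4507 years

Periodic yield y = 0.0405. First find Macaulay duration:
  t   CF        PV=CF/(1+0.0405)^t    t·PV
  1        30.00        28.8323        28.8323
  2        30.00        27.7100        55.4201
  3        30.00        26.6315        79.8944
  4        30.00        25.5949       102.3795
  5        30.00        24.5986       122.9931
  6        30.00        23.6412       141.8469
  7        30.00        22.7210       159.0467
  8        30.00        21.8366       174.6926
  9        30.00        20.9866       188.8796
  10    2,030.00     1,364.8194    13,648.1942
  Σ                  1,587.3720    14,702.1794
P = 1,587.3720; Macaulay duration = 14,702.1794 / 1,587.3720 = 9.26196 half-year periods = 4.63098 years.
Modified duration = D_Mac / (1 + y) = 4.63098 / 1.0405 = 4.45073 years.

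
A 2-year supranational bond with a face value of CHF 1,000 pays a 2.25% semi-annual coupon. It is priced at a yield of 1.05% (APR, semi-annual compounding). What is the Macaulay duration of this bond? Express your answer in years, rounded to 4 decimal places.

1.9673 years

Periodic yield y = 0.00525. Discount each cash flow and weight by its period:
  t   CF        PV=CF/(1+0.00525)^t    t·PV
  1        11.25        11.1912        11.1912
  2        11.25        11.1328        22.2656
  3        11.25        11.0747        33.2240
  4     1,011.25       990.2896     3,961.1583
  Σ                  1,023.6883     4,027.8391
Price P = Σ PV = 1,023.6883.
Macaulay duration = Σ(t·PV) / P = 4,027.8391 / 1,023.6883 = 3.93463 half-year periods.
In years: 3.93463 / 2 = 1.96732 years.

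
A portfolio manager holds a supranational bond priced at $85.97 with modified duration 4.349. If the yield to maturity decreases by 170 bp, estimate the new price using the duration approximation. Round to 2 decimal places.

$92.33

Duration approximation: ΔP/P ≈ -D_mod · Δy = -4.349 × (-0.017) = +0.073933.
New price ≈ 85.97 × (1 + 0.073933) = 92.32602001.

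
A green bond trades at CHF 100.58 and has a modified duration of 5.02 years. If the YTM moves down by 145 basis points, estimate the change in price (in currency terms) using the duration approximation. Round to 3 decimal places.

+CHF 7.321

Duration approximation: ΔP/P ≈ -D_mod · Δy = -5.02 × (-0.0145) = +0.072790.
ΔP ≈ 100.58 × (+0.072790) = +7.3212182.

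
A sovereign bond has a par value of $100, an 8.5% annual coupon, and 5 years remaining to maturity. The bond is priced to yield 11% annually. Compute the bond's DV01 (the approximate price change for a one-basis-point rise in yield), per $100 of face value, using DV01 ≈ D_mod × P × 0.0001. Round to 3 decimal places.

Periodic yield y = 0.11.
  t   CF        PV=CF/(1+0.11)^t    t·PV
  1         8.50         7.6577         7.6577
  2         8.50         6.8988        13.7976
  3         8.50         6.2151        18.6454
  4         8.50         5.5992        22.3969
  5       108.50        64.3895       321.9473
  Σ                     90.7603       384.4448
P = 90.7603; D_Mac = 4.23583 yrs; D_mod = 3.81606 yrs.
DV01 ≈ 3.81606 × 90.7603 × 0.0001 = 0.034635.

$0.035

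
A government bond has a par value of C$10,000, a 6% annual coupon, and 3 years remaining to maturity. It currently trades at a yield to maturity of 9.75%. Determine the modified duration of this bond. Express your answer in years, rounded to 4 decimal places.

2.5735 years

Periodic yield y = 0.0975. First find Macaulay duration:
  t   CF        PV=CF/(1+0.0975)^t    t·PV
  1       600.00       546.6970       546.6970
  2       600.00       498.1294       996.2588
  3    10,600.00     8,018.4842    24,055.4526
  Σ                  9,063.3107    25,598.4085
P = 9,063.3107; Macaulay duration = 25,598.4085 / 9,063.3107 = 2.82440 years.
Modified duration = D_Mac / (1 + y) = 2.82440 / 1.0975 = 2.57348 years.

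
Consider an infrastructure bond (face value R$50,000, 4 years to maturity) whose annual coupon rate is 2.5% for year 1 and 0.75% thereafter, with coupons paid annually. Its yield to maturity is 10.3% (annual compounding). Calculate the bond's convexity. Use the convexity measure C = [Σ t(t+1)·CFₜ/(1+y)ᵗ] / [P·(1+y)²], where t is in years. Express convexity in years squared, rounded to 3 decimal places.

15.820

With y = 0.103:
  t   CF        PV=CF/(1+0.103)^t    t·PV        t(t+1)·PV
  1     1,250.00     1,133.2729     1,133.2729       2,266.5458
  2       375.00       308.2338       616.4676       1,849.4027
  3       375.00       279.4504       838.3512       3,353.4048
  4    50,375.00    34,034.0012   136,136.0047     680,680.0233
  Σ                 35,754.9582   138,724.0963     688,149.3766
P = 35,754.9582.
Convexity = Σ t(t+1)·PV / [P·(1+y)²] = 688,149.3766 / (35,754.9582 × 1.216609) = 15.81960.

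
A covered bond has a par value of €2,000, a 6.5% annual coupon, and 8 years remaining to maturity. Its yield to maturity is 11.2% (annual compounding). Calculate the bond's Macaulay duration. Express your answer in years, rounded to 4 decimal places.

6.2295 years

Periodic yield y = 0.112. Discount each cash flow and weight by its year:
  t   CF        PV=CF/(1+0.112)^t    t·PV
  1       130.00       116.9065       116.9065
  2       130.00       105.1317       210.2634
  3       130.00        94.5429       283.6287
  4       130.00        85.0206       340.0824
  5       130.00        76.4574       382.2869
  6       130.00        68.7566       412.5398
  7       130.00        61.8315       432.8206
  8     2,130.00       911.0481     7,288.3848
  Σ                  1,519.6953     9,466.9132
Price P = Σ PV = 1,519.6953.
Macaulay duration = Σ(t·PV) / P = 9,466.9132 / 1,519.6953 = 6.22948 years.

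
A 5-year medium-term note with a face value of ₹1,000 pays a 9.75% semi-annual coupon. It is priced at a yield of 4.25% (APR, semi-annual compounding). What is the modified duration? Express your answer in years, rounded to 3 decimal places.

Periodic yield y = 0.02125. First find Macaulay duration:
  t   CF        PV=CF/(1+0.02125)^t    t·PV
  1        48.75        47.7356        47.7356
  2        48.75        46.7423        93.4847
  3        48.75        45.7697       137.3092
  4        48.75        44.8174       179.2695
  5        48.75        43.8848       219.4241
  6        48.75        42.9717       257.8300
  7        48.75        42.0775       294.5426
  8        48.75        41.2020       329.6158
  9        48.75        40.3447       363.1019
  10    1,048.75       849.8676     8,498.6761
  Σ                  1,245.4133    10,420.9895
P = 1,245.4133; Macaulay duration = 10,420.9895 / 1,245.4133 = 8.36749 half-year periods = 4.18375 years.
Modified duration = D_Mac / (1 + y) = 4.18375 / 1.02125 = 4.09669 years.

4.097 years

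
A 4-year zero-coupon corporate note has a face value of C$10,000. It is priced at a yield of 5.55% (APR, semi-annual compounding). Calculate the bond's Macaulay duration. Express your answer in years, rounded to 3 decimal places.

A zero-coupon bond has a single cash flow at maturity, so its Macaulay duration equals its maturity: 4 years.
(Equivalently: 8 semi-annual periods ÷ 2 = 4 years.)

4.000 years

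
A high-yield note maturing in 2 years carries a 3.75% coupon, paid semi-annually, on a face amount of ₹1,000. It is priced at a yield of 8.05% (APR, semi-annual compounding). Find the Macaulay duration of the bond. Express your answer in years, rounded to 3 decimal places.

Periodic yield y = 0.04025. Discount each cash flow and weight by its period:
  t   CF        PV=CF/(1+0.04025)^t    t·PV
  1        18.75        18.0245        18.0245
  2        18.75        17.3271        34.6542
  3        18.75        16.6567        49.9700
  4     1,018.75       869.9949     3,479.9797
  Σ                    922.0032     3,582.6284
Price P = Σ PV = 922.0032.
Macaulay duration = Σ(t·PV) / P = 3,582.6284 / 922.0032 = 3.88570 half-year periods.
In years: 3.88570 / 2 = 1.94285 years.

1.943 years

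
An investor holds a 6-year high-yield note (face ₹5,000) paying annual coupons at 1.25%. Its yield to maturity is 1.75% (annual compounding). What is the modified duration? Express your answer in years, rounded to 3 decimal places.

Periodic yield y = 0.0175. First find Macaulay duration:
  t   CF        PV=CF/(1+0.0175)^t    t·PV
  1        62.50        61.4251        61.4251
  2        62.50        60.3686       120.7372
  3        62.50        59.3303       177.9910
  4        62.50        58.3099       233.2396
  5        62.50        57.3070       286.5352
  6     5,062.50     4,562.0341    27,372.2047
  Σ                  4,858.7751    28,252.1328
P = 4,858.7751; Macaulay duration = 28,252.1328 / 4,858.7751 = 5.81466 years.
Modified duration = D_Mac / (1 + y) = 5.81466 / 1.0175 = 5.71466 years.

5.715 years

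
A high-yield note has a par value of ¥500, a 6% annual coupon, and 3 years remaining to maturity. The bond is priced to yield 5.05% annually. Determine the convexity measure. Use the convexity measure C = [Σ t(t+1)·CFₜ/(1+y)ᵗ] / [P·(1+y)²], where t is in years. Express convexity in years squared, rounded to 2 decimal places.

10.08

With y = 0.0505:
  t   CF        PV=CF/(1+0.0505)^t    t·PV        t(t+1)·PV
  1        30.00        28.5578        28.5578          57.1157
  2        30.00        27.1850        54.3700         163.1099
  3       530.00       457.1805     1,371.5415       5,486.1660
  Σ                    512.9233     1,454.4693       5,706.3916
P = 512.9233.
Convexity = Σ t(t+1)·PV / [P·(1+y)²] = 5,706.3916 / (512.9233 × 1.103550) = 10.08131.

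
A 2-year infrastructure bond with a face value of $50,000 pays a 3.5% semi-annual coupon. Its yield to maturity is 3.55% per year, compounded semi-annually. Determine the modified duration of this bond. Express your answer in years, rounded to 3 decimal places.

Periodic yield y = 0.01775. First find Macaulay duration:
  t   CF        PV=CF/(1+0.01775)^t    t·PV
  1       875.00       859.7396       859.7396
  2       875.00       844.7454     1,689.4908
  3       875.00       830.0127     2,490.0380
  4    50,875.00    47,417.6447   189,670.5787
  Σ                 49,952.1424   194,709.8471
P = 49,952.1424; Macaulay duration = 194,709.8471 / 49,952.1424 = 3.89793 half-year periods = 1.94896 years.
Modified duration = D_Mac / (1 + y) = 1.94896 / 1.01775 = 1.91497 years.

1.915 years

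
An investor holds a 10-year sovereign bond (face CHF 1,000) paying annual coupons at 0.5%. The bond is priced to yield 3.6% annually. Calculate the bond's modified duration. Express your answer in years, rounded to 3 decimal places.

Periodic yield y = 0.036. First find Macaulay duration:
  t   CF        PV=CF/(1+0.036)^t    t·PV
  1         5.00         4.8263         4.8263
  2         5.00         4.6585         9.3171
  3         5.00         4.4967        13.4900
  4         5.00         4.3404        17.3616
  5         5.00         4.1896        20.9479
  6         5.00         4.0440        24.2640
  7         5.00         3.9035        27.3243
  8         5.00         3.7678        30.1427
  9         5.00         3.6369        32.7322
  10    1,005.00       705.6161     7,056.1614
  Σ                    743.4798     7,236.5676
P = 743.4798; Macaulay duration = 7,236.5676 / 743.4798 = 9.73337 years.
Modified duration = D_Mac / (1 + y) = 9.73337 / 1.036 = 9.39515 years.

9.395 years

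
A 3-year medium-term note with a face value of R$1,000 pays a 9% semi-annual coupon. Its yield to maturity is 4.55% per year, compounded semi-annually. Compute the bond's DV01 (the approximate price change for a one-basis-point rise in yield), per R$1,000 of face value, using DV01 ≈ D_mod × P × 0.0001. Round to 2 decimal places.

Periodic yield y = 0.02275.
  t   CF        PV=CF/(1+0.02275)^t    t·PV
  1        45.00        43.9990        43.9990
  2        45.00        43.0203        86.0406
  3        45.00        42.0634       126.1901
  4        45.00        41.1277       164.5109
  5        45.00        40.2129       201.0644
  6     1,045.00       913.0601     5,478.3606
  Σ                  1,123.4834     6,100.1655
P = 1,123.4834; D_Mac = 5.42969 half-year periods = 2.71484 yrs; D_mod = 2.65446 yrs.
DV01 ≈ 2.65446 × 1,123.4834 × 0.0001 = 0.298224.

R$0.30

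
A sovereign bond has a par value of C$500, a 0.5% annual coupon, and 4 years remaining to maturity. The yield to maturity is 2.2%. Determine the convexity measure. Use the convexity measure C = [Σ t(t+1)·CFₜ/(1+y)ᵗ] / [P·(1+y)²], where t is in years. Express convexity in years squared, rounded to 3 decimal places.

With y = 0.022:
  t   CF        PV=CF/(1+0.022)^t    t·PV        t(t+1)·PV
  1         2.50         2.4462         2.4462           4.8924
  2         2.50         2.3935         4.7871          14.3612
  3         2.50         2.3420         7.0260          28.1040
  4       502.50       460.6091     1,842.4363       9,212.1813
  Σ                    467.7908     1,856.6955       9,259.5389
P = 467.7908.
Convexity = Σ t(t+1)·PV / [P·(1+y)²] = 9,259.5389 / (467.7908 × 1.044484) = 18.95116.

18.951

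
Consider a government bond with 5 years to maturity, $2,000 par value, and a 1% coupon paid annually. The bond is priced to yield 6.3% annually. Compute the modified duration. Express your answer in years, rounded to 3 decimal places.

Periodic yield y = 0.063. First find Macaulay duration:
  t   CF        PV=CF/(1+0.063)^t    t·PV
  1        20.00        18.8147        18.8147
  2        20.00        17.6996        35.3992
  3        20.00        16.6506        49.9518
  4        20.00        15.6638        62.6552
  5     2,020.00     1,488.2814     7,441.4069
  Σ                  1,557.1101     7,608.2278
P = 1,557.1101; Macaulay duration = 7,608.2278 / 1,557.1101 = 4.88612 years.
Modified duration = D_Mac / (1 + y) = 4.88612 / 1.063 = 4.59654 years.

4.597 years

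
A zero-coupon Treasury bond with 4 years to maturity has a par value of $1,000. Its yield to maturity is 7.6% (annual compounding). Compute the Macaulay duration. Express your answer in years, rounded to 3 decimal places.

A zero-coupon bond has a single cash flow at maturity, so its Macaulay duration equals its maturity: 4 years.

4.000 years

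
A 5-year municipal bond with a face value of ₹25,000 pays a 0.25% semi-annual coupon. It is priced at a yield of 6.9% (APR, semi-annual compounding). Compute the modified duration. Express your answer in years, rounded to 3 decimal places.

4.800 years

Periodic yield y = 0.0345. First find Macaulay duration:
  t   CF        PV=CF/(1+0.0345)^t    t·PV
  1        31.25        30.2078        30.2078
  2        31.25        29.2004        58.4008
  3        31.25        28.2266        84.6798
  4        31.25        27.2853       109.1410
  5        31.25        26.3753       131.8765
  6        31.25        25.4957       152.9742
  7        31.25        24.6454       172.5181
  8        31.25        23.8235       190.5882
  9        31.25        23.0290       207.2612
  10   25,031.25    17,831.0775   178,310.7751
  Σ                 18,069.3666   179,448.4228
P = 18,069.3666; Macaulay duration = 179,448.4228 / 18,069.3666 = 9.93109 half-year periods = 4.96554 years.
Modified duration = D_Mac / (1 + y) = 4.96554 / 1.0345 = 4.79994 years.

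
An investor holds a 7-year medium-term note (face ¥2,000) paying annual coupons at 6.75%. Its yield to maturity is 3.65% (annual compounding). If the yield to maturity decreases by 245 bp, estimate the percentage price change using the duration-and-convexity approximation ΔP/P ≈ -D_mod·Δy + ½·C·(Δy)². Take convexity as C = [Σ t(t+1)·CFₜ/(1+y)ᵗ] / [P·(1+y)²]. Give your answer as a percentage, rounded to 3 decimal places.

+15.224%

With y = 0.0365:
  t   CF        PV=CF/(1+0.0365)^t    t·PV        t(t+1)·PV
  1       135.00       130.2460       130.2460         260.4920
  2       135.00       125.6595       251.3189         753.9567
  3       135.00       121.2344       363.7032       1,454.8127
  4       135.00       116.9652       467.8607       2,339.3033
  5       135.00       112.8463       564.2314       3,385.3883
  6       135.00       108.8724       653.2346       4,572.6422
  7     2,135.00     1,661.1649    11,628.1540      93,025.2319
  Σ                  2,376.9886    14,058.7487     105,791.8272
P = 2,376.9886; D_Mac = 5.91452 yrs; D_mod = 5.70624 yrs; C = 41.42728.
Duration effect: -5.70624 × (-0.0245) = +0.139803
Convexity effect: 0.5 × 41.42728 × (-0.0245)² = +0.0124334
ΔP/P ≈ +0.139803 + 0.0124334 = +0.152236 = +15.2236%.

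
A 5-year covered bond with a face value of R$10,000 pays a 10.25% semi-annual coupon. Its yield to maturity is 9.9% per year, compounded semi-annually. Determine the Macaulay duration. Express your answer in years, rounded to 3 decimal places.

4.042 years

Periodic yield y = 0.0495. Discount each cash flow and weight by its period:
  t   CF        PV=CF/(1+0.0495)^t    t·PV
  1       512.50       488.3278       488.3278
  2       512.50       465.2956       930.5913
  3       512.50       443.3498     1,330.0495
  4       512.50       422.4391     1,689.7564
  5       512.50       402.5146     2,012.5731
  6       512.50       383.5299     2,301.1793
  7       512.50       365.4406     2,558.0840
  8       512.50       348.2045     2,785.6357
  9       512.50       331.7813     2,986.0316
  10   10,512.50     6,484.5759    64,845.7593
  Σ                 10,135.4591    81,927.9878
Price P = Σ PV = 10,135.4591.
Macaulay duration = Σ(t·PV) / P = 81,927.9878 / 10,135.4591 = 8.08330 half-year periods.
In years: 8.08330 / 2 = 4.04165 years.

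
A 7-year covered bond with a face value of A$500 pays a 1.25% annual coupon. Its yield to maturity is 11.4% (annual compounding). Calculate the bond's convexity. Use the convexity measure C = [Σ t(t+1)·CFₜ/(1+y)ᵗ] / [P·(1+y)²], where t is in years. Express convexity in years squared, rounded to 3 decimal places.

With y = 0.114:
  t   CF        PV=CF/(1+0.114)^t    t·PV        t(t+1)·PV
  1         6.25         5.6104         5.6104          11.2208
  2         6.25         5.0363        10.0726          30.2177
  3         6.25         4.5209        13.5627          54.2507
  4         6.25         4.0583        16.2330          81.1651
  5         6.25         3.6430        18.2148         109.2887
  6         6.25         3.2702        19.6210         137.3467
  7       506.25       237.7764     1,664.4346      13,315.4770
  Σ                    263.9153     1,747.7490      13,738.9667
P = 263.9153.
Convexity = Σ t(t+1)·PV / [P·(1+y)²] = 13,738.9667 / (263.9153 × 1.240996) = 41.94875.

41.949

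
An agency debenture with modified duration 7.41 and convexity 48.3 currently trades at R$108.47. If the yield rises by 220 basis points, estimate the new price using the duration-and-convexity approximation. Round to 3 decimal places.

R$92.055

Duration effect: -D_mod·Δy = -7.41 × (+0.022) = -0.163020
Convexity effect: ½·C·(Δy)² = 0.5 × 48.3 × (0.022)² = +0.0116886
ΔP/P ≈ -0.163020 + 0.0116886 = -0.1513314
New price ≈ 108.47 × (1 - 0.1513314) = 92.055083042.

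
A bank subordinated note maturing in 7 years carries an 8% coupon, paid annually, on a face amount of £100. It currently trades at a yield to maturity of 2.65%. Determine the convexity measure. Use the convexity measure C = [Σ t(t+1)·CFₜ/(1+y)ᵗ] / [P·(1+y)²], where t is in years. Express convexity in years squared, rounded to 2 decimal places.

41.34

With y = 0.0265:
  t   CF        PV=CF/(1+0.0265)^t    t·PV        t(t+1)·PV
  1         8.00         7.7935         7.7935          15.5869
  2         8.00         7.5923        15.1846          45.5537
  3         8.00         7.3963        22.1888          88.7553
  4         8.00         7.2053        28.8213         144.1067
  5         8.00         7.0193        35.0966         210.5797
  6         8.00         6.8381        41.0287         287.2007
  7       108.00        89.9313       629.5194       5,036.1552
  Σ                    133.7761       779.6329       5,827.9383
P = 133.7761.
Convexity = Σ t(t+1)·PV / [P·(1+y)²] = 5,827.9383 / (133.7761 × 1.053702) = 41.34456.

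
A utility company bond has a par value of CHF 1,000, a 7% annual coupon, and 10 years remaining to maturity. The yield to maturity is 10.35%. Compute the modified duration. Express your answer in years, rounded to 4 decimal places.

6.5095 years

Periodic yield y = 0.1035. First find Macaulay duration:
  t   CF        PV=CF/(1+0.1035)^t    t·PV
  1        70.00        63.4345        63.4345
  2        70.00        57.4848       114.9697
  3        70.00        52.0932       156.2796
  4        70.00        47.2072       188.8290
  5        70.00        42.7796       213.8978
  6        70.00        38.7672       232.6030
  7        70.00        35.1311       245.9177
  8        70.00        31.8361       254.6885
  9        70.00        28.8501       259.6507
  10    1,070.00       399.6321     3,996.3213
  Σ                    797.2159     5,726.5918
P = 797.2159; Macaulay duration = 5,726.5918 / 797.2159 = 7.18324 years.
Modified duration = D_Mac / (1 + y) = 7.18324 / 1.1035 = 6.50950 years.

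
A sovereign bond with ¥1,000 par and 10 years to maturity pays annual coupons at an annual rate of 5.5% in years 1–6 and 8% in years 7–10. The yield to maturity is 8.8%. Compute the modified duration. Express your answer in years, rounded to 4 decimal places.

Periodic yield y = 0.088. First find Macaulay duration:
  t   CF        PV=CF/(1+0.088)^t    t·PV
  1        55.00        50.5515        50.5515
  2        55.00        46.4627        92.9255
  3        55.00        42.7047       128.1142
  4        55.00        39.2507       157.0027
  5        55.00        36.0760       180.3799
  6        55.00        33.1581       198.9485
  7        80.00        44.3290       310.3028
  8        80.00        40.7435       325.9484
  9        80.00        37.4481       337.0330
  10    1,080.00       464.6595     4,646.5948
  Σ                    835.3838     6,427.8013
P = 835.3838; Macaulay duration = 6,427.8013 / 835.3838 = 7.69443 years.
Modified duration = D_Mac / (1 + y) = 7.69443 / 1.088 = 7.07209 years.

7.0721 years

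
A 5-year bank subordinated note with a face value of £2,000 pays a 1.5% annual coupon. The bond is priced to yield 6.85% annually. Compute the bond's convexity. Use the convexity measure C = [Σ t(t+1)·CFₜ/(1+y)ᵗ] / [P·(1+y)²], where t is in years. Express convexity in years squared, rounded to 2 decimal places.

With y = 0.0685:
  t   CF        PV=CF/(1+0.0685)^t    t·PV        t(t+1)·PV
  1        30.00        28.0767        28.0767          56.1535
  2        30.00        26.2768        52.5536         157.6607
  3        30.00        24.5922        73.7766         295.1066
  4        30.00        23.0156        92.0626         460.3129
  5     2,030.00     1,457.5498     7,287.7491      43,726.4943
  Σ                  1,559.5112     7,534.2186      44,695.7280
P = 1,559.5112.
Convexity = Σ t(t+1)·PV / [P·(1+y)²] = 44,695.7280 / (1,559.5112 × 1.141692) = 25.10316.

25.10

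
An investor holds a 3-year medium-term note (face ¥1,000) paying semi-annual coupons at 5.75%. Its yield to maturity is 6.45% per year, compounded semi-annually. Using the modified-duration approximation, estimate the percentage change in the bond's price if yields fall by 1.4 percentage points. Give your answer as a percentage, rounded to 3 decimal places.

Periodic yield y = 0.03225. Modified duration first:
  t   CF        PV=CF/(1+0.03225)^t    t·PV
  1        28.75        27.8518        27.8518
  2        28.75        26.9816        53.9632
  3        28.75        26.1387        78.4160
  4        28.75        25.3220       101.2881
  5        28.75        24.5309       122.6545
  6     1,028.75       850.3554     5,102.1327
  Σ                    981.1804     5,486.3062
P = 981.1804; D_Mac = 5.59154 half-year periods = 2.79577 yrs; D_mod = 2.79577/(1+0.03225) = 2.70842 yrs.
ΔP/P ≈ -D_mod · Δy = -2.70842 × (-0.014) = +0.037918 = +3.7918%.

+3.792%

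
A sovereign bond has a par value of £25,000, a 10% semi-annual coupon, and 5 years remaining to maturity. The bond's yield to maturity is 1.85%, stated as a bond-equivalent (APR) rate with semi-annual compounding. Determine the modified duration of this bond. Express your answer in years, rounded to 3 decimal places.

Periodic yield y = 0.00925. First find Macaulay duration:
  t   CF        PV=CF/(1+0.00925)^t    t·PV
  1     1,250.00     1,238.5435     1,238.5435
  2     1,250.00     1,227.1919     2,454.3839
  3     1,250.00     1,215.9445     3,647.8334
  4     1,250.00     1,204.8001     4,819.2002
  5     1,250.00     1,193.7578     5,968.7890
  6     1,250.00     1,182.8167     7,096.9005
  7     1,250.00     1,171.9760     8,203.8318
  8     1,250.00     1,161.2345     9,289.8764
  9     1,250.00     1,150.5916    10,355.3242
  10   26,250.00    23,940.9691   239,409.6914
  Σ                 34,687.8257   292,484.3743
P = 34,687.8257; Macaulay duration = 292,484.3743 / 34,687.8257 = 8.43190 half-year periods = 4.21595 years.
Modified duration = D_Mac / (1 + y) = 4.21595 / 1.00925 = 4.17731 years.

4.177 years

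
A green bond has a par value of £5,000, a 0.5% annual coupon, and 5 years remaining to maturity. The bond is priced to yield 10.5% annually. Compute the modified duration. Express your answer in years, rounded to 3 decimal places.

4.465 years

Periodic yield y = 0.105. First find Macaulay duration:
  t   CF        PV=CF/(1+0.105)^t    t·PV
  1        25.00        22.6244        22.6244
  2        25.00        20.4746        40.9492
  3        25.00        18.5291        55.5872
  4        25.00        16.7684        67.0735
  5     5,025.00     3,050.1744    15,250.8721
  Σ                  3,128.5709    15,437.1064
P = 3,128.5709; Macaulay duration = 15,437.1064 / 3,128.5709 = 4.93424 years.
Modified duration = D_Mac / (1 + y) = 4.93424 / 1.105 = 4.46537 years.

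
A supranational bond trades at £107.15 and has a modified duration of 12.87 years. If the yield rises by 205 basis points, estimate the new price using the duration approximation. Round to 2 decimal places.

£78.88

Duration approximation: ΔP/P ≈ -D_mod · Δy = -12.87 × (+0.0205) = -0.263835.
New price ≈ 107.15 × (1 - 0.263835) = 78.88007975.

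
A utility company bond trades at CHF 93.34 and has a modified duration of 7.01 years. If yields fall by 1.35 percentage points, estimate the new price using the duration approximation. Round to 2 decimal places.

CHF 102.17

Duration approximation: ΔP/P ≈ -D_mod · Δy = -7.01 × (-0.0135) = +0.094635.
New price ≈ 93.34 × (1 + 0.094635) = 102.1732309.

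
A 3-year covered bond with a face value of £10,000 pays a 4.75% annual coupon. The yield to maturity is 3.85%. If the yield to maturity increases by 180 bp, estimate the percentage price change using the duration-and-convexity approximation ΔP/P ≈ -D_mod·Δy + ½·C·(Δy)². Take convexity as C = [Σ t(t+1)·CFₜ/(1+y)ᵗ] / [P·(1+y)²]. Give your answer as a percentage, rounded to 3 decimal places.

With y = 0.0385:
  t   CF        PV=CF/(1+0.0385)^t    t·PV        t(t+1)·PV
  1       475.00       457.3905       457.3905         914.7809
  2       475.00       440.4338       880.8675       2,642.6026
  3    10,475.00     9,352.6467    28,057.9401     112,231.7604
  Σ                 10,250.4709    29,396.1981     115,789.1439
P = 10,250.4709; D_Mac = 2.86779 yrs; D_mod = 2.76147 yrs; C = 10.47396.
Duration effect: -2.76147 × (+0.018) = -0.049707
Convexity effect: 0.5 × 10.47396 × (0.018)² = +0.0016968
ΔP/P ≈ -0.049707 + 0.0016968 = -0.048010 = -4.8010%.

-4.801%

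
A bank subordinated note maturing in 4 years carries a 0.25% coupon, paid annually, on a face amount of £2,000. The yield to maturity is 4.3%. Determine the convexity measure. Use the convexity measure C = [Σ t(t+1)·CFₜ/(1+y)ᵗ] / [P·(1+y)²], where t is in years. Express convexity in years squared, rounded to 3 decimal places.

18.285

With y = 0.043:
  t   CF        PV=CF/(1+0.043)^t    t·PV        t(t+1)·PV
  1         5.00         4.7939         4.7939           9.5877
  2         5.00         4.5962         9.1925          27.5774
  3         5.00         4.4067        13.2202          52.8808
  4     2,005.00     1,694.2486     6,776.9945      33,884.9726
  Σ                  1,708.0455     6,804.2010      33,975.0185
P = 1,708.0455.
Convexity = Σ t(t+1)·PV / [P·(1+y)²] = 33,975.0185 / (1,708.0455 × 1.087849) = 18.28486.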